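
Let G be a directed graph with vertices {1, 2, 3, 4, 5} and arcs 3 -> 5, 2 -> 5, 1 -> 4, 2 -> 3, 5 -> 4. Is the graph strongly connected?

No

There is no directed path from 5 to 3, so the graph is not strongly connected.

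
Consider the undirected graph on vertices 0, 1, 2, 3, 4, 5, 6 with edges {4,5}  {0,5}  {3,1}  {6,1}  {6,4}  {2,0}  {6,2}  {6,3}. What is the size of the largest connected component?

7

Starting from 0 we can reach 0, 1, 2, 3, 4, 5, 6. That is one component of size 7.
The largest has 7 vertices.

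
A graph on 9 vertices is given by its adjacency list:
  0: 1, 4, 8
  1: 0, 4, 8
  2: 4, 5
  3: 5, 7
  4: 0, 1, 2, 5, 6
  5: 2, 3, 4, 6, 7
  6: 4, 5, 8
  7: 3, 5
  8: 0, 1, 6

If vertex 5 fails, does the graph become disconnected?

Deleting 5 raises the number of components from 1 to 2, so 5 is a cut vertex.

Yes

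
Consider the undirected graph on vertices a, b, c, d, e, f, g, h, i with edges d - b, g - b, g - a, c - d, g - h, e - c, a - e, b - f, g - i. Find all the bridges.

b-f, g-h, g-i

The edges on the cycle g-a-e-c-d-b-g are not bridges since each lies on that cycle.
But removing g - i disconnects g from i; removing g - h disconnects g from h; removing f - b disconnects f from b — these are bridges.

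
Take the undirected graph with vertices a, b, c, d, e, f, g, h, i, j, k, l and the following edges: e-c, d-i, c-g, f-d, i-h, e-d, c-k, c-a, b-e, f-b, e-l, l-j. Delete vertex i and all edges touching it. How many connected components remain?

2

With i gone, the remaining components are: {h}; {a, b, c, d, e, f, g, j, k, l}.
That is 2 components.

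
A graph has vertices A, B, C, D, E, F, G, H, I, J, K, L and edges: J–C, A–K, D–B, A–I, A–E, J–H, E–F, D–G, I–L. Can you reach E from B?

No

The component containing B is {B, D, G}, and E is not in it.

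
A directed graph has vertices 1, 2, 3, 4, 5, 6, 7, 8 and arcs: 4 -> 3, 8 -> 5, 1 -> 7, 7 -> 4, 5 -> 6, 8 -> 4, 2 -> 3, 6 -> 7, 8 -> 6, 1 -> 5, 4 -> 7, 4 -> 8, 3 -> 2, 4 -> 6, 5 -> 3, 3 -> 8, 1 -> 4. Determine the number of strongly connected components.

2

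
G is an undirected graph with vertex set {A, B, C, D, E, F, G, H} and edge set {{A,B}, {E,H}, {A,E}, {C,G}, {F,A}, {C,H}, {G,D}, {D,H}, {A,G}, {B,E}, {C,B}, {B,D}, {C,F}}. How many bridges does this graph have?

0

The edges on the cycle B-E-H-D-B are not bridges since each lies on that cycle.
Every edge lies on some cycle, so there are no bridges.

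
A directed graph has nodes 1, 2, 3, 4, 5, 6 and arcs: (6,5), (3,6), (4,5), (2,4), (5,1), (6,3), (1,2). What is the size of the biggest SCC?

{1, 2, 4, 5} are all mutually reachable — one SCC of size 4.
{3, 6} are all mutually reachable — one SCC of size 2.
The largest has 4 vertices.

4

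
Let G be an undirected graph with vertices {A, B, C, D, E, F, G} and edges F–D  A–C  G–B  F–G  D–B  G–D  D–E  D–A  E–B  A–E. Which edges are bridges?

The edges on the cycle F-G-B-E-A-D-F are not bridges since each lies on that cycle.
But removing C–A disconnects C from A — this is a bridge.

A-C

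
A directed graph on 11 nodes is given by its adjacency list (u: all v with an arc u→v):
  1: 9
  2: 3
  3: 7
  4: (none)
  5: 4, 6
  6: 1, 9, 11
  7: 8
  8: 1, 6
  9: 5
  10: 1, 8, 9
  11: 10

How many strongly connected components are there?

5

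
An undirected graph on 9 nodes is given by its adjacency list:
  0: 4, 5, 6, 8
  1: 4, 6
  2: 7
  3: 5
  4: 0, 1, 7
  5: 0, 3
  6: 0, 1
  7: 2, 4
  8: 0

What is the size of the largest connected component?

9

Starting from 0 we can reach 0, 1, 2, 3, 4, 5, 6, 7, 8. That is one component of size 9.
The largest has 9 vertices.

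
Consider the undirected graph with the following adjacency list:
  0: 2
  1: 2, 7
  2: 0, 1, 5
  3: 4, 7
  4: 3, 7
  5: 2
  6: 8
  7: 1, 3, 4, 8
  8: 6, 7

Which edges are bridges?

0-2, 1-2, 1-7, 2-5, 6-8, 7-8

The edges on the cycle 7-3-4-7 are not bridges since each lies on that cycle.
But removing 7-8 disconnects 7 from 8; removing 1-2 disconnects 1 from 2; removing 8-6 disconnects 8 from 6; removing 7-1 disconnects 7 from 1 — these are bridges.
In total 6 edges are bridges.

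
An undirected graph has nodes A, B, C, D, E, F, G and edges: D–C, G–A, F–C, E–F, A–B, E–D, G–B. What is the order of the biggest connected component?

Starting from A we can reach A, B, G. That is one component of size 3.
Starting from C we can reach C, D, E, F. That is one component of size 4.
The largest has 4 vertices.

4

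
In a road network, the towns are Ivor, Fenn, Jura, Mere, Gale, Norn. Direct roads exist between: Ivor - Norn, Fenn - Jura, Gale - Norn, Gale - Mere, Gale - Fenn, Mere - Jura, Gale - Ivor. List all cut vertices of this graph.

Gale

Removing Gale increases the component count from 1 to 2, so Gale is a cut vertex.
By contrast removing Fenn leaves 1 component; it is not a cut vertex. No other vertex is a cut vertex either.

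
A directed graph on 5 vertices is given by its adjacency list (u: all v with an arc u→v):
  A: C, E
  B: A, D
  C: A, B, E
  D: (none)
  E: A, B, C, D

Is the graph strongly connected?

There is no directed path from D to E, so the graph is not strongly connected.

No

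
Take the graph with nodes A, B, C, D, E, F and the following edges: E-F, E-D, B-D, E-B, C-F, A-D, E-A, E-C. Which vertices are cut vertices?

E

Removing E increases the component count from 1 to 2, so E is a cut vertex.
By contrast removing C leaves 1 component; it is not a cut vertex. No other vertex is a cut vertex either.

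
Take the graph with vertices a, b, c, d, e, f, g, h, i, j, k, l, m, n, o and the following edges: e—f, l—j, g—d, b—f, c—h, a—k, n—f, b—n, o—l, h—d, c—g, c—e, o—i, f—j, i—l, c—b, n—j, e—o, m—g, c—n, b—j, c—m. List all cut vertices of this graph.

c

Removing c increases the component count from 2 to 3, so c is a cut vertex.
By contrast removing k leaves 2 components; it is not a cut vertex. No other vertex is a cut vertex either.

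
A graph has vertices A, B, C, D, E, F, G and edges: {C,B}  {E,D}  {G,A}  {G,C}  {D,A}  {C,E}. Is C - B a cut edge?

Removing C - B leaves no path between C and B: the component count goes from 2 to 3. So it is a bridge.

Yes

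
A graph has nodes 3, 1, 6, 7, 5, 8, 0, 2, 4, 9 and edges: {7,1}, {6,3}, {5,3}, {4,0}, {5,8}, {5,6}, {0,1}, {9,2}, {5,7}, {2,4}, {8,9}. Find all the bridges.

none

The edges on the cycle 5-6-3-5 are not bridges since each lies on that cycle.
Every edge lies on some cycle, so there are no bridges.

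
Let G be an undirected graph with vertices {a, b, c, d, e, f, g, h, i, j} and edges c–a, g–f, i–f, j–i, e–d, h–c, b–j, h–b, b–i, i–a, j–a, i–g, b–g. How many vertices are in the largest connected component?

8

Starting from d we can reach d, e. That is one component of size 2.
Starting from a we can reach a, b, c, f, g, h, i, j. That is one component of size 8.
The largest has 8 vertices.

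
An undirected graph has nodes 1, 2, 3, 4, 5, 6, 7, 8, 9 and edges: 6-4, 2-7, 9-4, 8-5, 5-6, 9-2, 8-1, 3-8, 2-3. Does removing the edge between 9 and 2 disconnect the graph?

After removing 9-2, the path 9-4-6-5-8-3-2 still connects them, so the edge is not a bridge.

No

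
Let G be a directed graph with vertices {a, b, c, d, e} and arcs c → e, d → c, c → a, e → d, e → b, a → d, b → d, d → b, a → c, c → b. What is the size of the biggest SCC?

5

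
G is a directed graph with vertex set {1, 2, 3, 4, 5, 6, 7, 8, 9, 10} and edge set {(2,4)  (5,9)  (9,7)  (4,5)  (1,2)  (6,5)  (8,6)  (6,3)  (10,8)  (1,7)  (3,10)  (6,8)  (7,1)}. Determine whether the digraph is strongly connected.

No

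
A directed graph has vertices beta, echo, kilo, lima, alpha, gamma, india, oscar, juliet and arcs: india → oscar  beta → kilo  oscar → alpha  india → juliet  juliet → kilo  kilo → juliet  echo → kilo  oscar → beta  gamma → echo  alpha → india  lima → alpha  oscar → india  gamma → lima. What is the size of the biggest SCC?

{alpha, india, oscar} are all mutually reachable — one SCC of size 3.
{kilo, juliet} are all mutually reachable — one SCC of size 2.
{lima} is an SCC by itself.
{echo} is an SCC by itself.
{beta} is an SCC by itself.
(and 1 more singleton SCC)
The largest has 3 vertices.

3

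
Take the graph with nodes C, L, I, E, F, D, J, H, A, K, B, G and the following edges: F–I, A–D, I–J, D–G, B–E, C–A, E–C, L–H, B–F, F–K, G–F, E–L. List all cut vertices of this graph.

Removing E increases the component count from 1 to 2, so E is a cut vertex.
Removing F increases the component count from 1 to 3, so F is a cut vertex.
Removing I increases the component count from 1 to 2, so I is a cut vertex.
Likewise L is a cut vertex.
By contrast removing J leaves 1 component; it is not a cut vertex. No other vertex is a cut vertex either.

E, F, I, L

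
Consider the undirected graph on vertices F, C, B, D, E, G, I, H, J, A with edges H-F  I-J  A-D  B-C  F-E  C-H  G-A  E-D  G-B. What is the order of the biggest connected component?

Starting from I we can reach I, J. That is one component of size 2.
Starting from A we can reach A, B, C, D, E, F, G, H. That is one component of size 8.
The largest has 8 vertices.

8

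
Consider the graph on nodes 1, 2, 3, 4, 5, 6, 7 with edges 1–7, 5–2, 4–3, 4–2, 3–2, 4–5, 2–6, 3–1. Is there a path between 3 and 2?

Yes

From 3 we can reach 1, 2, 3, 4, 5, 6, 7, which includes 2.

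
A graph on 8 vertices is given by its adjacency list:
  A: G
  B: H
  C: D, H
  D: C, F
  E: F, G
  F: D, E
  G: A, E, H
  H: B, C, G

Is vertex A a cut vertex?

Deleting A leaves 1 component (was 1), so A is not a cut vertex.

No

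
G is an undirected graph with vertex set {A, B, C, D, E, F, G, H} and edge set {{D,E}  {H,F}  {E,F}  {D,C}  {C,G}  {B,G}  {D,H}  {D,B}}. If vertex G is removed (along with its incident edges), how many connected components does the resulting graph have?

With G gone, the remaining components are: {A}; {B, C, D, E, F, H}.
That is 2 components.

2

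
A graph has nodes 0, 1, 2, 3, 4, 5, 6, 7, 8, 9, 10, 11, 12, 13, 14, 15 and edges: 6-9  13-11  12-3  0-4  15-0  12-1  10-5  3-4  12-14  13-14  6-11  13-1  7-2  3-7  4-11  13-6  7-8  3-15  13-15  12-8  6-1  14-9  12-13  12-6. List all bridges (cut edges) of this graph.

10-5, 2-7

The edges on the cycle 12-3-7-8-12 are not bridges since each lies on that cycle.
But removing 10-5 disconnects 10 from 5; removing 7-2 disconnects 7 from 2 — these are bridges.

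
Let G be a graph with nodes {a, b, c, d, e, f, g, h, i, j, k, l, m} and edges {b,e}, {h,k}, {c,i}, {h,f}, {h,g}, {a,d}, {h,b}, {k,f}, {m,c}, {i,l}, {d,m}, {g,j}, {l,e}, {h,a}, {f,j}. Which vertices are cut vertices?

h

Removing h increases the component count from 1 to 2, so h is a cut vertex.
By contrast removing m leaves 1 component; it is not a cut vertex. No other vertex is a cut vertex either.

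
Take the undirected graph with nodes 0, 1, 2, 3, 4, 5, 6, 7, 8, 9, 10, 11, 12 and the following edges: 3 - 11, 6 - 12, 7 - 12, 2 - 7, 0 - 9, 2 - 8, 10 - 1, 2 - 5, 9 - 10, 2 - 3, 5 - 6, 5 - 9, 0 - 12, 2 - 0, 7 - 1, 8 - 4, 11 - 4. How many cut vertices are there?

1

Removing 2 increases the component count from 1 to 2, so 2 is a cut vertex.
By contrast removing 0 leaves 1 component; it is not a cut vertex. No other vertex is a cut vertex either.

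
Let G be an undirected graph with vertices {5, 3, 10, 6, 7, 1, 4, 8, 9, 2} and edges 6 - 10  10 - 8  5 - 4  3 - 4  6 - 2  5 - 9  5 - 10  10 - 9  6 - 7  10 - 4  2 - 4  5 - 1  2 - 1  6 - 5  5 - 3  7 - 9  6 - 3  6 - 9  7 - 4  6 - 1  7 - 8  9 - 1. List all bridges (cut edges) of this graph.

none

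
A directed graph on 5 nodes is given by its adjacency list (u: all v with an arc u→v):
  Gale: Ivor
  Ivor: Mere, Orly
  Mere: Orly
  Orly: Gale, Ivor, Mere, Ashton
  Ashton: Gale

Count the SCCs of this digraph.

{Gale, Ivor, Mere, Orly, Ashton} are all mutually reachable — one SCC of size 5.
That gives 1 strongly connected component.

1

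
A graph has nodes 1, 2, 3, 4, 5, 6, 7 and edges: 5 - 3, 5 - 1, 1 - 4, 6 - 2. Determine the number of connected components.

3

7 is isolated — a component by itself.
Starting from 2 we can reach 2, 6. That is one component of size 2.
Starting from 1 we can reach 1, 3, 4, 5. That is one component of size 4.
Total: 3 components.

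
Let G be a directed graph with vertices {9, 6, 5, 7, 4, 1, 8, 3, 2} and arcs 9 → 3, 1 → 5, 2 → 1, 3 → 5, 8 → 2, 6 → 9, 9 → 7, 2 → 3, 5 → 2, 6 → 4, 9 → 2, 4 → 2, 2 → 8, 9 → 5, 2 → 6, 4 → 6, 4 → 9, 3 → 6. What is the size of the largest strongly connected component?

8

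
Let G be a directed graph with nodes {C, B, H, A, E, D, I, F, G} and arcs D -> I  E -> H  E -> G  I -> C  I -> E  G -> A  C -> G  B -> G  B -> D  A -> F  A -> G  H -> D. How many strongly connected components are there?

{D, E, H, I} are all mutually reachable — one SCC of size 4.
{A, G} are all mutually reachable — one SCC of size 2.
{B} is an SCC by itself.
{C} is an SCC by itself.
{F} is an SCC by itself.
That gives 5 strongly connected components.

5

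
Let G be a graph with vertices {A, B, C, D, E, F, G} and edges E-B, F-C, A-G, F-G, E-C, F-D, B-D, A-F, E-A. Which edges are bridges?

none

The edges on the cycle E-A-F-D-B-E are not bridges since each lies on that cycle.
Every edge lies on some cycle, so there are no bridges.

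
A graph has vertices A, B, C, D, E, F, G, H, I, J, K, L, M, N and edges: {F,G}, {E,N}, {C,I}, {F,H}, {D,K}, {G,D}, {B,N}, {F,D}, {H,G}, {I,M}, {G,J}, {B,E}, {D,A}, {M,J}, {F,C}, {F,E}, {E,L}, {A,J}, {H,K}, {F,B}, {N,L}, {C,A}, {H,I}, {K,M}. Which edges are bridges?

none

The edges on the cycle F-B-N-L-E-F are not bridges since each lies on that cycle.
Every edge lies on some cycle, so there are no bridges.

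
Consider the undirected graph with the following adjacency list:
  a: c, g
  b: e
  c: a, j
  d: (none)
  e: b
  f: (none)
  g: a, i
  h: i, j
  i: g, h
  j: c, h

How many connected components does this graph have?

4

f is isolated — a component by itself.
d is isolated — a component by itself.
Starting from b we can reach b, e. That is one component of size 2.
Starting from a we can reach a, c, g, h, i, j. That is one component of size 6.
Total: 4 components.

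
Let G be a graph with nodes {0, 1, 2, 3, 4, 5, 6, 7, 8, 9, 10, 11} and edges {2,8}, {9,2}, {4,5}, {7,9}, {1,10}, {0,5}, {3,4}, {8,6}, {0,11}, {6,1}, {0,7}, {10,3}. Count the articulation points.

1

Removing 0 increases the component count from 1 to 2, so 0 is a cut vertex.
By contrast removing 6 leaves 1 component; it is not a cut vertex. No other vertex is a cut vertex either.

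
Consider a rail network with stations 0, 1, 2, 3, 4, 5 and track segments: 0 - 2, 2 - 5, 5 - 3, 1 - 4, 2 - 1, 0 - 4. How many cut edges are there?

The edges on the cycle 0-2-1-4-0 are not bridges since each lies on that cycle.
But removing 5 - 3 disconnects 5 from 3; removing 2 - 5 disconnects 2 from 5 — these are bridges.
That makes 2 bridges.

2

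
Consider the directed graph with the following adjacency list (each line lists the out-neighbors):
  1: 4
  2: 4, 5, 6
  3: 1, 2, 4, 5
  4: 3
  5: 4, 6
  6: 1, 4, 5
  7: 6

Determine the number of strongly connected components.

{1, 2, 3, 4, 5, 6} are all mutually reachable — one SCC of size 6.
{7} is an SCC by itself.
That gives 2 strongly connected components.

2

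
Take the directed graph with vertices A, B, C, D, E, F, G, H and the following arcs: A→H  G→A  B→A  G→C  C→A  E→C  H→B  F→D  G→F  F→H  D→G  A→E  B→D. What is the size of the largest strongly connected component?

8

{A, B, C, D, E, F, G, H} are all mutually reachable — one SCC of size 8.
The largest has 8 vertices.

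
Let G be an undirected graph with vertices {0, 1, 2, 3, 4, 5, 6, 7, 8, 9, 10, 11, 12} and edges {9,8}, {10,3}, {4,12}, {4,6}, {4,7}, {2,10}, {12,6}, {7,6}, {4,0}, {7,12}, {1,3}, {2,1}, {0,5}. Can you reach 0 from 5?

Yes

From 5 we can reach 0, 4, 5, 6, 7, 12, which includes 0.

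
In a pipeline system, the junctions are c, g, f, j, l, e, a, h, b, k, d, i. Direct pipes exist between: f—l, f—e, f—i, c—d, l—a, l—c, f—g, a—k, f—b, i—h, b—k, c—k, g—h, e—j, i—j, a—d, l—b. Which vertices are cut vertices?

f

Removing f increases the component count from 1 to 2, so f is a cut vertex.
By contrast removing l leaves 1 component; it is not a cut vertex. No other vertex is a cut vertex either.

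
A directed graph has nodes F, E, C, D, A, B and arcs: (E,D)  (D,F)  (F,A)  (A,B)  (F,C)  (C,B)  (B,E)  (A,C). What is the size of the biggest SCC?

6

{A, B, C, D, E, F} are all mutually reachable — one SCC of size 6.
The largest has 6 vertices.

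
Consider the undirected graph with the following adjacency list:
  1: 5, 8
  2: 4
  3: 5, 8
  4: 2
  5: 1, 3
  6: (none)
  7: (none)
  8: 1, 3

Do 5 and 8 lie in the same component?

From 5 we can reach 1, 3, 5, 8, which includes 8.

Yes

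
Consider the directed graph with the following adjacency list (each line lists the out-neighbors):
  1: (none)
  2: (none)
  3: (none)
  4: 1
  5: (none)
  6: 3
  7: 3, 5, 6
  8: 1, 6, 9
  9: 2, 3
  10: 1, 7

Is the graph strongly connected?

No

There is no directed path from 4 to 9, so the graph is not strongly connected.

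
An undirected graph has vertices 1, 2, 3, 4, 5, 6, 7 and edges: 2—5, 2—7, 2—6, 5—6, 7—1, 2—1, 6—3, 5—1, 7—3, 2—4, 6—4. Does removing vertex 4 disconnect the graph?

Deleting 4 leaves 1 component (was 1) (its neighbors 2, 6 remain connected to each other), so 4 is not a cut vertex.

No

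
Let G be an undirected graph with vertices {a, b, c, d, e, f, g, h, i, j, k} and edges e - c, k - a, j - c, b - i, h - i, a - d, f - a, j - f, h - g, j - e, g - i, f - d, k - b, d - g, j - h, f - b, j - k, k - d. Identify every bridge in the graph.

none

The edges on the cycle j-e-c-j are not bridges since each lies on that cycle.
Every edge lies on some cycle, so there are no bridges.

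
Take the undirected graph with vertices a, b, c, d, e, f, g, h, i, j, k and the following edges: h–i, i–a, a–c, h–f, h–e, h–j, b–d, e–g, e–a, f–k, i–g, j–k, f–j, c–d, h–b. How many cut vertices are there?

Removing h increases the component count from 1 to 2, so h is a cut vertex.
By contrast removing k leaves 1 component; it is not a cut vertex. No other vertex is a cut vertex either.

1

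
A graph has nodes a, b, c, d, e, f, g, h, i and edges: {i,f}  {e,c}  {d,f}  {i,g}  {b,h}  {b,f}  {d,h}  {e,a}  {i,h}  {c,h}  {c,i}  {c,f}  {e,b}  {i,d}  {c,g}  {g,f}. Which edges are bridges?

a-e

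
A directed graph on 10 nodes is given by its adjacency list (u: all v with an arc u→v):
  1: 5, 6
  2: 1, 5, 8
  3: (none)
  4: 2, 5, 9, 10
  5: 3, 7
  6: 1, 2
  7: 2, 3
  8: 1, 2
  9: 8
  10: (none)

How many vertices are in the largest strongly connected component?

{1, 2, 5, 6, 7, 8} are all mutually reachable — one SCC of size 6.
{3} is an SCC by itself.
{10} is an SCC by itself.
{9} is an SCC by itself.
{4} is an SCC by itself.
The largest has 6 vertices.

6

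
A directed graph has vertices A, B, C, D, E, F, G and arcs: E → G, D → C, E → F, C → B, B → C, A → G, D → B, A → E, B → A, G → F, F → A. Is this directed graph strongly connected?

There is no directed path from B to D, so the graph is not strongly connected.

No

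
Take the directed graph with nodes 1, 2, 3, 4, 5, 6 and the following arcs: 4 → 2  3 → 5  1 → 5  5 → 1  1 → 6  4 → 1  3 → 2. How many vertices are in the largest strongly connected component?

{1, 5} are all mutually reachable — one SCC of size 2.
{4} is an SCC by itself.
{6} is an SCC by itself.
{2} is an SCC by itself.
{3} is an SCC by itself.
The largest has 2 vertices.

2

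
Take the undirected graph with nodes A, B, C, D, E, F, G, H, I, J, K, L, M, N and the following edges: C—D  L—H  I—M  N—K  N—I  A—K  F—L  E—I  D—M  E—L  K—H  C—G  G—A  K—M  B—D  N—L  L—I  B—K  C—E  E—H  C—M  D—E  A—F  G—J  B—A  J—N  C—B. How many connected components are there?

1

Starting from A we can reach A, B, C, D, E, F, G, H, I, J, K, L, M, N. That is one component of size 14.
Total: 1 component.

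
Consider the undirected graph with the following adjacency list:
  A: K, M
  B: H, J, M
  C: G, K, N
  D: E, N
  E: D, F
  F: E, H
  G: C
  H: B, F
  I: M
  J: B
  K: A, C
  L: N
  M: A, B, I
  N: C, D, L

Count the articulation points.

4

Removing B increases the component count from 1 to 2, so B is a cut vertex.
Removing C increases the component count from 1 to 2, so C is a cut vertex.
Removing M increases the component count from 1 to 2, so M is a cut vertex.
Likewise N is a cut vertex.
By contrast removing E leaves 1 component; it is not a cut vertex. No other vertex is a cut vertex either.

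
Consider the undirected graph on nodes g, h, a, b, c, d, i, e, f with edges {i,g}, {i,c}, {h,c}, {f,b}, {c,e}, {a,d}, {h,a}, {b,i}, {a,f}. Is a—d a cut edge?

Yes

Removing a—d leaves no path between a and d: the component count goes from 1 to 2. So it is a bridge.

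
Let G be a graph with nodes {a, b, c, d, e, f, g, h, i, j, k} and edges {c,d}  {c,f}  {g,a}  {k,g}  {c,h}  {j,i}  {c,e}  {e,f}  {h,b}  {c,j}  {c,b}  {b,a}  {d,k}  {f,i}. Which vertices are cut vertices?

Removing c increases the component count from 1 to 2, so c is a cut vertex.
By contrast removing d leaves 1 component; it is not a cut vertex. No other vertex is a cut vertex either.

c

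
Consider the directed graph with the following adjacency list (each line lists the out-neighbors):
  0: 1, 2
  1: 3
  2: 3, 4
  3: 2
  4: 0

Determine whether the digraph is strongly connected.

From 3 we can reach every vertex (0, 1, 2, 3, 4), and every vertex can reach 3 (0, 1, 2, 3, 4). So the whole graph is one strongly connected component.

Yes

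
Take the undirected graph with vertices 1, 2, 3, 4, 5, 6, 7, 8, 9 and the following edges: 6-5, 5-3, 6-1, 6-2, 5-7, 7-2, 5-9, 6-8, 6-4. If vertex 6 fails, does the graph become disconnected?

Deleting 6 raises the number of components from 1 to 4, so 6 is a cut vertex.

Yes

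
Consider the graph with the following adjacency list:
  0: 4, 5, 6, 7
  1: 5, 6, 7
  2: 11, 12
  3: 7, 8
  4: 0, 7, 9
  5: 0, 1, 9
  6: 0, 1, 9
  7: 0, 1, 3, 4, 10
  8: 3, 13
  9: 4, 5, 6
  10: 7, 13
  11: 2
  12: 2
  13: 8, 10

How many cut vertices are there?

Removing 2 increases the component count from 2 to 3, so 2 is a cut vertex.
Removing 7 increases the component count from 2 to 3, so 7 is a cut vertex.
By contrast removing 11 leaves 2 components; it is not a cut vertex. No other vertex is a cut vertex either.

2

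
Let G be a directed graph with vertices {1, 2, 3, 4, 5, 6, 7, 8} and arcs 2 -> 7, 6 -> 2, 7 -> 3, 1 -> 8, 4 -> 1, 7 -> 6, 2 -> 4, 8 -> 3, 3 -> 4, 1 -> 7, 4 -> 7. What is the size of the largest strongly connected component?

{1, 2, 3, 4, 6, 7, 8} are all mutually reachable — one SCC of size 7.
{5} is an SCC by itself.
The largest has 7 vertices.

7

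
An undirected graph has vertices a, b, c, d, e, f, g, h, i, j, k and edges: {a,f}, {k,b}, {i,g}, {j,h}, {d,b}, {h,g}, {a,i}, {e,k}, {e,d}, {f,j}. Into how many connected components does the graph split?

c is isolated — a component by itself.
Starting from b we can reach b, d, e, k. That is one component of size 4.
Starting from a we can reach a, f, g, h, i, j. That is one component of size 6.
Total: 3 components.

3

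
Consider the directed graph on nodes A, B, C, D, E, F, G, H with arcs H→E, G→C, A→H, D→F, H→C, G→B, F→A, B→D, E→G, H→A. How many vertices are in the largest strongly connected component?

7

{A, B, D, E, F, G, H} are all mutually reachable — one SCC of size 7.
{C} is an SCC by itself.
The largest has 7 vertices.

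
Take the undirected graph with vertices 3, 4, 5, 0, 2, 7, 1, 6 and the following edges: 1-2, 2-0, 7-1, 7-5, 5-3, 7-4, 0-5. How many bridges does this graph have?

2

The edges on the cycle 7-1-2-0-5-7 are not bridges since each lies on that cycle.
But removing 5-3 disconnects 5 from 3; removing 7-4 disconnects 7 from 4 — these are bridges.
That makes 2 bridges.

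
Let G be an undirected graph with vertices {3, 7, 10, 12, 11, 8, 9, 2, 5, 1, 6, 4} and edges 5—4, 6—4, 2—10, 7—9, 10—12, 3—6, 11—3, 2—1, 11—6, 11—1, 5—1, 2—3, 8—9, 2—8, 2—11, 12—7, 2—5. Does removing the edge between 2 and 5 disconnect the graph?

No

After removing 2—5, the path 2-1-5 still connects them, so the edge is not a bridge.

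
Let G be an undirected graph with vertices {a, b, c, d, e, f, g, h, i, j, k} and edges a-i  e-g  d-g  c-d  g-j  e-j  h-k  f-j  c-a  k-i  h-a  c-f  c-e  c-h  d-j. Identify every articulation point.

c

Removing c increases the component count from 2 to 3, so c is a cut vertex.
By contrast removing i leaves 2 components; it is not a cut vertex. No other vertex is a cut vertex either.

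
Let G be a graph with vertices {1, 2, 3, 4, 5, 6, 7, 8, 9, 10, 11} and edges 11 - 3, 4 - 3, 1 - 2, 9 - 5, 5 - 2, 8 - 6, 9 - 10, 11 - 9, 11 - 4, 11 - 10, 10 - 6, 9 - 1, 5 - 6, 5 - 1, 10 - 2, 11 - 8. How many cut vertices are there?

1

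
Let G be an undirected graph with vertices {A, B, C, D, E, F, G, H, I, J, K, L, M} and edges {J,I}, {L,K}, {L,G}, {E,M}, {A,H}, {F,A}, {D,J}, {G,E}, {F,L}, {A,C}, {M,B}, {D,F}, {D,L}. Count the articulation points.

8

Removing A increases the component count from 1 to 3, so A is a cut vertex.
Removing D increases the component count from 1 to 2, so D is a cut vertex.
Removing E increases the component count from 1 to 2, so E is a cut vertex.
Likewise F, G, J, L, M are cut vertices.
By contrast removing C leaves 1 component; it is not a cut vertex. No other vertex is a cut vertex either.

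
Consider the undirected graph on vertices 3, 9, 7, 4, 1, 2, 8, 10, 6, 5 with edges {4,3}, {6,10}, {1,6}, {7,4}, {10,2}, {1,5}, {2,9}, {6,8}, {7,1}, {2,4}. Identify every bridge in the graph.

1-5, 2-9, 3-4, 6-8

The edges on the cycle 7-1-6-10-2-4-7 are not bridges since each lies on that cycle.
But removing 1—5 disconnects 1 from 5; removing 8—6 disconnects 8 from 6; removing 3—4 disconnects 3 from 4; removing 2—9 disconnects 2 from 9 — these are bridges.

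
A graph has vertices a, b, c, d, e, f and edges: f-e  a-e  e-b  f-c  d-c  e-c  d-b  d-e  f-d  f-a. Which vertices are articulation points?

none

Removing c, for instance, still leaves 1 component. No single vertex removal increases the component count — the graph has no articulation points.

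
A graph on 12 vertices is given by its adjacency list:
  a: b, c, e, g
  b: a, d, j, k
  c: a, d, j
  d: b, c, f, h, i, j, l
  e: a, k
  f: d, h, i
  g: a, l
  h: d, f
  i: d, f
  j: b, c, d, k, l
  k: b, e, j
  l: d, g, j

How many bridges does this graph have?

0

The edges on the cycle d-c-j-d are not bridges since each lies on that cycle.
Every edge lies on some cycle, so there are no bridges.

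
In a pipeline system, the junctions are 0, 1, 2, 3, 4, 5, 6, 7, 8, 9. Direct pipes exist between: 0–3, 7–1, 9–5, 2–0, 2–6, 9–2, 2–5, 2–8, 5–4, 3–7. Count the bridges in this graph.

The edges on the cycle 9-2-5-9 are not bridges since each lies on that cycle.
But removing 4–5 disconnects 4 from 5; removing 2–6 disconnects 2 from 6; removing 1–7 disconnects 1 from 7; removing 0–3 disconnects 0 from 3 — these are bridges.
In total 7 edges are bridges.

7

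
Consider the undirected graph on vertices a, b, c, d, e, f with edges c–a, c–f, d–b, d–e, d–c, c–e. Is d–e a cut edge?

No

After removing d–e, the path d-c-e still connects them, so the edge is not a bridge.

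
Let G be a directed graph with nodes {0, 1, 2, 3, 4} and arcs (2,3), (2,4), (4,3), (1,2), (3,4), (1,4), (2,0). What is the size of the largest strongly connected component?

2

{3, 4} are all mutually reachable — one SCC of size 2.
{0} is an SCC by itself.
{1} is an SCC by itself.
{2} is an SCC by itself.
The largest has 2 vertices.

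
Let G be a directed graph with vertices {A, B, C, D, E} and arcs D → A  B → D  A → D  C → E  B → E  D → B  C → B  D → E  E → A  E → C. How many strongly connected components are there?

{A, B, C, D, E} are all mutually reachable — one SCC of size 5.
That gives 1 strongly connected component.

1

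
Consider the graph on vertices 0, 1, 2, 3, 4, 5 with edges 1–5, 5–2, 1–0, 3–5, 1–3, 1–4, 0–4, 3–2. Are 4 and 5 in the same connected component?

Yes

From 4 we can reach 0, 1, 2, 3, 4, 5, which includes 5.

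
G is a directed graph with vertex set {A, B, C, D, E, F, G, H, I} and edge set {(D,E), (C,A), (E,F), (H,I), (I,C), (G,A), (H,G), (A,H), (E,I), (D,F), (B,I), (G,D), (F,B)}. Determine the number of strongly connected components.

1

{A, B, C, D, E, F, G, H, I} are all mutually reachable — one SCC of size 9.
That gives 1 strongly connected component.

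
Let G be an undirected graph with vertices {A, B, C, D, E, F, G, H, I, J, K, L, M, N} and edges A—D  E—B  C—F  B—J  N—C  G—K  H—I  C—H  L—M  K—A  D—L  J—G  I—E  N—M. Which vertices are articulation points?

C

Removing C increases the component count from 1 to 2, so C is a cut vertex.
By contrast removing M leaves 1 component; it is not a cut vertex. No other vertex is a cut vertex either.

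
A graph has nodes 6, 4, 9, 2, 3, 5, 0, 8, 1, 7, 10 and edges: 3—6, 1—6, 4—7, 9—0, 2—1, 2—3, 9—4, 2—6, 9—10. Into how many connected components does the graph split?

4

5 is isolated — a component by itself.
8 is isolated — a component by itself.
Starting from 1 we can reach 1, 2, 3, 6. That is one component of size 4.
Starting from 0 we can reach 0, 4, 7, 9, 10. That is one component of size 5.
Total: 4 components.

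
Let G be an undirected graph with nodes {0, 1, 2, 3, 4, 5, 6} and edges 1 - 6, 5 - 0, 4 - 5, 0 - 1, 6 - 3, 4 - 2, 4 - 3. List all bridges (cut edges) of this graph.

The edges on the cycle 4-5-0-1-6-3-4 are not bridges since each lies on that cycle.
But removing 4 - 2 disconnects 4 from 2 — this is a bridge.

2-4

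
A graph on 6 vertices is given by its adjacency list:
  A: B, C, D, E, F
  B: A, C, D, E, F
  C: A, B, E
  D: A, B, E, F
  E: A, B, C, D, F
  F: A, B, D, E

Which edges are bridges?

none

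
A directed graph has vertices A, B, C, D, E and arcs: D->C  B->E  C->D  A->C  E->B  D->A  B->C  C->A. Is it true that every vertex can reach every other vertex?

There is no directed path from D to B, so the graph is not strongly connected.

No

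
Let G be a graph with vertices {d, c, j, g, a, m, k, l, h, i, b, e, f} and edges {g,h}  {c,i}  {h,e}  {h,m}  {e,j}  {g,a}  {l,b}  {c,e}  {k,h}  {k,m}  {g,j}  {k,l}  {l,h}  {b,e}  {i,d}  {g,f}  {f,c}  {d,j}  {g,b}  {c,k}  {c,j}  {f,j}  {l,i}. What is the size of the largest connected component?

13

Starting from a we can reach a, b, c, d, e, f, g, h, i, j, k, l, m. That is one component of size 13.
The largest has 13 vertices.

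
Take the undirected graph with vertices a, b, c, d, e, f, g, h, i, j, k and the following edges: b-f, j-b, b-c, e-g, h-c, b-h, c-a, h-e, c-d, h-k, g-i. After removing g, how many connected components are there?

2

With g gone, the remaining components are: {i}; {a, b, c, d, e, f, h, j, k}.
That is 2 components.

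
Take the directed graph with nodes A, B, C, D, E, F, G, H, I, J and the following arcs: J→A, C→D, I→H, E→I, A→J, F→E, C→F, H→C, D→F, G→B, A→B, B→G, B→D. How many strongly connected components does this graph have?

{C, D, E, F, H, I} are all mutually reachable — one SCC of size 6.
{A, J} are all mutually reachable — one SCC of size 2.
{B, G} are all mutually reachable — one SCC of size 2.
That gives 3 strongly connected components.

3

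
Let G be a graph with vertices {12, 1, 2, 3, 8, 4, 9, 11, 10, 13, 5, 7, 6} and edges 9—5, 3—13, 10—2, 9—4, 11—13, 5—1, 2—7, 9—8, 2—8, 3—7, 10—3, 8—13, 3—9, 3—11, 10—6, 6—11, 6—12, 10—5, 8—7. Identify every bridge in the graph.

The edges on the cycle 10-6-11-13-3-10 are not bridges since each lies on that cycle.
But removing 1—5 disconnects 1 from 5; removing 12—6 disconnects 12 from 6; removing 4—9 disconnects 4 from 9 — these are bridges.

1-5, 12-6, 4-9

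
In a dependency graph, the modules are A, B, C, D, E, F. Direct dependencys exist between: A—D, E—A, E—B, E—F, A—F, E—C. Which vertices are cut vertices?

A, E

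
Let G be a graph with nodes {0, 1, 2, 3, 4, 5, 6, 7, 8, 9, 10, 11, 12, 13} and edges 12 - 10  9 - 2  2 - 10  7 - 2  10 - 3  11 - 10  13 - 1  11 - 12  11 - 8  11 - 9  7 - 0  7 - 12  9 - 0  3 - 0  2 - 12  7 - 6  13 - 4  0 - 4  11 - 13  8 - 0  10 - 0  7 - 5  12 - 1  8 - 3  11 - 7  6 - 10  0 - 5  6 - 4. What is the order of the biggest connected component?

14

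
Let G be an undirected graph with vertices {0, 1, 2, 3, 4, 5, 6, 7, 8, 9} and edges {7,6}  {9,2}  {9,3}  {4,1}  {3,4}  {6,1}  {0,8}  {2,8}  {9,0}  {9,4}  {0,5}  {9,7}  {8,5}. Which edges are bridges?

none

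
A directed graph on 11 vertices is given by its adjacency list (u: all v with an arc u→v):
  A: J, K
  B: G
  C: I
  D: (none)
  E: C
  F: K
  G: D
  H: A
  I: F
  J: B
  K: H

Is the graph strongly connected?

There is no directed path from H to C, so the graph is not strongly connected.

No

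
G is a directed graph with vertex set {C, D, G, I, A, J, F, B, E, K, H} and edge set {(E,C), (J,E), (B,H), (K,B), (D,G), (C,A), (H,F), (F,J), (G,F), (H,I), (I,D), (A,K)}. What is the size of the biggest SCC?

{A, B, C, D, E, F, G, H, I, J, K} are all mutually reachable — one SCC of size 11.
The largest has 11 vertices.

11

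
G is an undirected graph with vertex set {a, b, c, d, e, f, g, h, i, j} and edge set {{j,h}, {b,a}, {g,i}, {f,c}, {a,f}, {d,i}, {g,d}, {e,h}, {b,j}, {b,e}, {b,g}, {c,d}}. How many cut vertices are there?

Removing b increases the component count from 1 to 2, so b is a cut vertex.
By contrast removing i leaves 1 component; it is not a cut vertex. No other vertex is a cut vertex either.

1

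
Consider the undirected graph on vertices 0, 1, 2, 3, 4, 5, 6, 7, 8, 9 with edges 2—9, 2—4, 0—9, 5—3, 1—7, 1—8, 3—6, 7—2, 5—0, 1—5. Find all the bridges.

1-8, 2-4, 3-5, 3-6

The edges on the cycle 1-7-2-9-0-5-1 are not bridges since each lies on that cycle.
But removing 3—6 disconnects 3 from 6; removing 1—8 disconnects 1 from 8; removing 2—4 disconnects 2 from 4; removing 3—5 disconnects 3 from 5 — these are bridges.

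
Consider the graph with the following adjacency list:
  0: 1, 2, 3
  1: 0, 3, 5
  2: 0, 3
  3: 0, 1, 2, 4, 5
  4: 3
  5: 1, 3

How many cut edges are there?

1

The edges on the cycle 0-1-3-0 are not bridges since each lies on that cycle.
But removing 4-3 disconnects 4 from 3 — this is a bridge.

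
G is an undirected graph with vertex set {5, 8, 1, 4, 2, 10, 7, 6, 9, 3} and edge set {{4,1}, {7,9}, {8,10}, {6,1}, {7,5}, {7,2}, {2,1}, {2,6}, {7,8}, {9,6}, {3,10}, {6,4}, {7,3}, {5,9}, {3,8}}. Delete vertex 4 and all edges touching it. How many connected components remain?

With 4 gone, the remaining components are: {1, 2, 3, 5, 6, 7, 8, 9, 10}.
That is 1 component.

1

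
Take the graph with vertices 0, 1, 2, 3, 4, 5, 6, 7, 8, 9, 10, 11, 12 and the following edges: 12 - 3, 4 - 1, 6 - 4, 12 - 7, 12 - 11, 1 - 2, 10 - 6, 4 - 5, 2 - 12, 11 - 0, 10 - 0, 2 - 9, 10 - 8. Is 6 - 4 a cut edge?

After removing 6 - 4, the path 6-10-0-11-12-2-1-4 still connects them, so the edge is not a bridge.

No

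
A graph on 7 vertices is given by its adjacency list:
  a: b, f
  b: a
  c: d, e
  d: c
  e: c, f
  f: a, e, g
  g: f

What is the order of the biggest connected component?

Starting from a we can reach a, b, c, d, e, f, g. That is one component of size 7.
The largest has 7 vertices.

7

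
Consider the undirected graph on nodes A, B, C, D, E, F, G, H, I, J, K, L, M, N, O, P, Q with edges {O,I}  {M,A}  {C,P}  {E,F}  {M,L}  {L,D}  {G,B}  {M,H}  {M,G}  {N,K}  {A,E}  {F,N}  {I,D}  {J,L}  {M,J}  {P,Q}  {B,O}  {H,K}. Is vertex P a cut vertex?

Yes

Deleting P raises the number of components from 2 to 3, so P is a cut vertex.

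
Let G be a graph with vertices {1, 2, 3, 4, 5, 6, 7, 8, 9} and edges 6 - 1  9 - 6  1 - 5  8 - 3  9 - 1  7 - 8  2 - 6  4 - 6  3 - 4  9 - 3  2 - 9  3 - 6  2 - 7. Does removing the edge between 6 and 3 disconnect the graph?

No

After removing 6 - 3, the path 6-9-3 still connects them, so the edge is not a bridge.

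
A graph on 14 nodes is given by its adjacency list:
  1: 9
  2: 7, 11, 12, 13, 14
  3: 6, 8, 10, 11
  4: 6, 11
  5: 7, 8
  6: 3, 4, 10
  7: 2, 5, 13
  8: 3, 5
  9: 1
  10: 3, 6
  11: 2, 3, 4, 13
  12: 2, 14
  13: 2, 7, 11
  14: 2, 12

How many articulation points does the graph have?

1

Removing 2 increases the component count from 2 to 3, so 2 is a cut vertex.
By contrast removing 8 leaves 2 components; it is not a cut vertex. No other vertex is a cut vertex either.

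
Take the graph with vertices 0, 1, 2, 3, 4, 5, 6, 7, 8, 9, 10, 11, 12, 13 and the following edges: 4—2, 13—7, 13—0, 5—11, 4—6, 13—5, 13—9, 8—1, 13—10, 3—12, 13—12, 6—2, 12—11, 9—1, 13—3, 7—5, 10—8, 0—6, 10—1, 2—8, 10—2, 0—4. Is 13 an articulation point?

Yes

Deleting 13 raises the number of components from 1 to 2, so 13 is a cut vertex.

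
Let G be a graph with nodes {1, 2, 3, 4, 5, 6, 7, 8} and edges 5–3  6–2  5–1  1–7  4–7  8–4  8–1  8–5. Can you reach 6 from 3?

The component containing 3 is {1, 3, 4, 5, 7, 8}, and 6 is not in it.

No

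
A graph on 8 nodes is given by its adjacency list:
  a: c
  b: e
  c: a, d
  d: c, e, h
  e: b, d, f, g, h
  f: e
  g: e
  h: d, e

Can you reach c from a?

From a we can reach a, b, c, d, e, f, g, h, which includes c.

Yes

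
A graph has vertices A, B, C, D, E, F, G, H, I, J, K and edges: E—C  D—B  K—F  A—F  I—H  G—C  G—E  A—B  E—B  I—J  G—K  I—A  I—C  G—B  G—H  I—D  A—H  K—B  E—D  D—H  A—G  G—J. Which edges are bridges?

none

The edges on the cycle G-E-D-B-K-G are not bridges since each lies on that cycle.
Every edge lies on some cycle, so there are no bridges.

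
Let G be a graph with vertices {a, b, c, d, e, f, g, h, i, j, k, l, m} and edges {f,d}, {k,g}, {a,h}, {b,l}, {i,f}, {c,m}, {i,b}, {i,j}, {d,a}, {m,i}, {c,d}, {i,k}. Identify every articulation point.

Removing a increases the component count from 2 to 3, so a is a cut vertex.
Removing b increases the component count from 2 to 3, so b is a cut vertex.
Removing d increases the component count from 2 to 3, so d is a cut vertex.
Likewise i, k are cut vertices.
By contrast removing h leaves 2 components; it is not a cut vertex. No other vertex is a cut vertex either.

a, b, d, i, k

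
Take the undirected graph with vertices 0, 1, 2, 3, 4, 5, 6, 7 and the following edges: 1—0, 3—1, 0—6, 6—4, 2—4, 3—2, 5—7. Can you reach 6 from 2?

Yes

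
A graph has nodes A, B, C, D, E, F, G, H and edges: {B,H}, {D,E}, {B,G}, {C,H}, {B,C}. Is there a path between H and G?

Yes

From H we can reach B, C, G, H, which includes G.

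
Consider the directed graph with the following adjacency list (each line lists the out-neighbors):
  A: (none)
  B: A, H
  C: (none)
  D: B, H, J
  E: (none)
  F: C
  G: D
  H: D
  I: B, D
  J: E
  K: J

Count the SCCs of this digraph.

{B, D, H} are all mutually reachable — one SCC of size 3.
{K} is an SCC by itself.
{G} is an SCC by itself.
{A} is an SCC by itself.
{J} is an SCC by itself.
(and 4 more singleton SCCs)
That gives 9 strongly connected components.

9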